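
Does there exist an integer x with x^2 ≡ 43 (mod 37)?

no

(43/37)
  = (6/37)    [43 ≡ 6 mod 37]
  = -(3/37)    [37 ≡ 5 mod 8 ⇒ (2/37) = -1]
  = -(37/3)    [QR: 37 ≡ 1 mod 4, sign kept]
  = -(1/3)    [37 ≡ 1 mod 3]
  = -1    [(1/3) = 1]
(43/37) = -1, and 37 is prime, so 43 is not a quadratic residue mod 37.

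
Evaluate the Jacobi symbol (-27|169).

(-27|169)
  = (27|169)    [169 ≡ 1 mod 4 ⇒ (-1|169) = +1]
  = (169|27)    [QR: 169 ≡ 1 mod 4, sign kept]
  = (7|27)    [169 ≡ 7 mod 27]
  = -(27|7)    [QR: both ≡ 3 mod 4, sign flips]
  = -(6|7)    [27 ≡ 6 mod 7]
  = -(3|7)    [7 ≡ 7 mod 8 ⇒ (2|7) = +1]
  = (7|3)    [QR: both ≡ 3 mod 4, sign flips]
  = (1|3)    [7 ≡ 1 mod 3]
  = 1    [(1|3) = 1]

1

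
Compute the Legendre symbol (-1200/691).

1

Reduce the numerator: -1200 ≡ 182 (mod 691), so (-1200/691) = (182/691).
Factor out 2: 182 = 2·91. Since 691 ≡ 3 (mod 8), (2/691) = -1. Now have -(91/691).
Both 91 ≡ 3 and 691 ≡ 3 (mod 4), so reciprocity gives (91/691) = -(691/91). Reduce: 691 ≡ 54 (mod 91). Now have (54/91).
Factor out 2: 54 = 2·27. Since 91 ≡ 3 (mod 8), (2/91) = -1. Now have -(27/91).
Both 27 ≡ 3 and 91 ≡ 3 (mod 4), so reciprocity gives (27/91) = -(91/27). Reduce: 91 ≡ 10 (mod 27). Now have (10/27).
Factor out 2: 10 = 2·5. Since 27 ≡ 3 (mod 8), (2/27) = -1. Now have -(5/27).
5 ≡ 1 (mod 4), so quadratic reciprocity gives (5/27) = (27/5). Reduce: 27 ≡ 2 (mod 5). Now have -(2/5).
Factor out 2: 2 = 2. Since 5 ≡ 5 (mod 8), (2/5) = -1. Now have (1/5).
(1/5) = 1. Collecting the sign factors: 1.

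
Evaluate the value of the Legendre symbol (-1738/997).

1

(-1738/997)
  = (1738/997)    [997 ≡ 1 mod 4 ⇒ (-1/997) = +1]
  = (741/997)    [1738 ≡ 741 mod 997]
  = (997/741)    [QR: 741 ≡ 1 mod 4, sign kept]
  = (256/741)    [997 ≡ 256 mod 741]
  = (1/741)    [741 ≡ 5 mod 8 ⇒ (2/741)^8 = +1]
  = 1    [(1/741) = 1]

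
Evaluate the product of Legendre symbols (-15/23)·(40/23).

-1

By multiplicativity, (-15·40/23) = (-15/23)·(40/23).
First factor (-15/23):
(-15/23)
  = (8/23)    [-15 ≡ 8 mod 23]
  = (1/23)    [23 ≡ 7 mod 8 ⇒ (2/23)^3 = +1]
  = 1    [(1/23) = 1]
Second factor (40/23):
(40/23)
  = (17/23)    [40 ≡ 17 mod 23]
  = (23/17)    [QR: 17 ≡ 1 mod 4, sign kept]
  = (6/17)    [23 ≡ 6 mod 17]
  = (3/17)    [17 ≡ 1 mod 8 ⇒ (2/17) = +1]
  = (17/3)    [QR: 17 ≡ 1 mod 4, sign kept]
  = (2/3)    [17 ≡ 2 mod 3]
  = -(1/3)    [3 ≡ 3 mod 8 ⇒ (2/3) = -1]
  = -1    [(1/3) = 1]
Product: (1)·(-1) = -1.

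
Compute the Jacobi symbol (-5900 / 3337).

-1

(-5900 / 3337)
  = (774 / 3337)    [-5900 ≡ 774 mod 3337]
  = (387 / 3337)    [3337 ≡ 1 mod 8 ⇒ (2 / 3337) = +1]
  = (3337 / 387)    [QR: 3337 ≡ 1 mod 4, sign kept]
  = (241 / 387)    [3337 ≡ 241 mod 387]
  = (387 / 241)    [QR: 241 ≡ 1 mod 4, sign kept]
  = (146 / 241)    [387 ≡ 146 mod 241]
  = (73 / 241)    [241 ≡ 1 mod 8 ⇒ (2 / 241) = +1]
  = (241 / 73)    [QR: 73 ≡ 1 mod 4, sign kept]
  = (22 / 73)    [241 ≡ 22 mod 73]
  = (11 / 73)    [73 ≡ 1 mod 8 ⇒ (2 / 73) = +1]
  = (73 / 11)    [QR: 73 ≡ 1 mod 4, sign kept]
  = (7 / 11)    [73 ≡ 7 mod 11]
  = -(11 / 7)    [QR: both ≡ 3 mod 4, sign flips]
  = -(4 / 7)    [11 ≡ 4 mod 7]
  = -(1 / 7)    [7 ≡ 7 mod 8 ⇒ (2 / 7)^2 = +1]
  = -1    [(1 / 7) = 1]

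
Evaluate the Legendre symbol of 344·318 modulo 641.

By multiplicativity, (344·318/641) = (344/641)·(318/641).
First factor (344/641):
Factor out 2: 344 = 2^3·43. Since 641 ≡ 1 (mod 8), (2/641) = +1, and (2/641)^3 = +1. Now have (43/641).
641 ≡ 1 (mod 4), so quadratic reciprocity gives (43/641) = (641/43). Reduce: 641 ≡ 39 (mod 43). Now have (39/43).
Both 39 ≡ 3 and 43 ≡ 3 (mod 4), so reciprocity gives (39/43) = -(43/39). Reduce: 43 ≡ 4 (mod 39). Now have -(4/39).
Factor out 2: 4 = 2^2. Since 39 ≡ 7 (mod 8), (2/39) = +1, and (2/39)^2 = +1. Now have -(1/39).
(1/39) = 1. Collecting the sign factors: -1.
Second factor (318/641):
Factor out 2: 318 = 2·159. Since 641 ≡ 1 (mod 8), (2/641) = +1. Now have (159/641).
641 ≡ 1 (mod 4), so quadratic reciprocity gives (159/641) = (641/159). Reduce: 641 ≡ 5 (mod 159). Now have (5/159).
5 ≡ 1 (mod 4), so quadratic reciprocity gives (5/159) = (159/5). Reduce: 159 ≡ 4 (mod 5). Now have (4/5).
Factor out 2: 4 = 2^2. Since 5 ≡ 5 (mod 8), (2/5) = -1, and (2/5)^2 = +1. Now have (1/5).
(1/5) = 1. Collecting the sign factors: 1.
Product: (-1)·(1) = -1.

-1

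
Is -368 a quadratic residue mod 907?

Reduce the numerator: -368 ≡ 539 (mod 907), so (-368/907) = (539/907).
Both 539 ≡ 3 and 907 ≡ 3 (mod 4), so reciprocity gives (539/907) = -(907/539). Reduce: 907 ≡ 368 (mod 539). Now have -(368/539).
Factor out 2: 368 = 2^4·23. Since 539 ≡ 3 (mod 8), (2/539) = -1, and (2/539)^4 = +1. Now have -(23/539).
Both 23 ≡ 3 and 539 ≡ 3 (mod 4), so reciprocity gives (23/539) = -(539/23). Reduce: 539 ≡ 10 (mod 23). Now have (10/23).
Factor out 2: 10 = 2·5. Since 23 ≡ 7 (mod 8), (2/23) = +1. Now have (5/23).
5 ≡ 1 (mod 4), so quadratic reciprocity gives (5/23) = (23/5). Reduce: 23 ≡ 3 (mod 5). Now have (3/5).
5 ≡ 1 (mod 4), so quadratic reciprocity gives (3/5) = (5/3). Reduce: 5 ≡ 2 (mod 3). Now have (2/3).
Factor out 2: 2 = 2. Since 3 ≡ 3 (mod 8), (2/3) = -1. Now have -(1/3).
(1/3) = 1. Collecting the sign factors: -1.
(-368/907) = -1, and 907 is prime, so -368 is not a quadratic residue mod 907.

no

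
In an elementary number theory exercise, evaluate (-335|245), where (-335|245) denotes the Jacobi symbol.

Reduce the numerator: -335 ≡ 155 (mod 245), so (-335|245) = (155|245).
245 ≡ 1 (mod 4), so quadratic reciprocity gives (155|245) = (245|155). Reduce: 245 ≡ 90 (mod 155). Now have (90|155).
Factor out 2: 90 = 2·45. Since 155 ≡ 3 (mod 8), (2|155) = -1. Now have -(45|155).
45 ≡ 1 (mod 4), so quadratic reciprocity gives (45|155) = (155|45). Reduce: 155 ≡ 20 (mod 45). Now have -(20|45).
Factor out 2: 20 = 2^2·5. Since 45 ≡ 5 (mod 8), (2|45) = -1, and (2|45)^2 = +1. Now have -(5|45).
5 ≡ 1 (mod 4), so quadratic reciprocity gives (5|45) = (45|5). Reduce: 45 ≡ 0 (mod 5). Now have -(0|5).
The numerator is now 0 with denominator 5 > 1: the symbol is 0.

0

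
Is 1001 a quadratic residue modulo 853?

(1001/853)
  = (148/853)    [1001 ≡ 148 mod 853]
  = (37/853)    [853 ≡ 5 mod 8 ⇒ (2/853)^2 = +1]
  = (853/37)    [QR: 37 ≡ 1 mod 4, sign kept]
  = (2/37)    [853 ≡ 2 mod 37]
  = -(1/37)    [37 ≡ 5 mod 8 ⇒ (2/37) = -1]
  = -1    [(1/37) = 1]
(1001/853) = -1, and 853 is prime, so 1001 is not a quadratic residue mod 853.

no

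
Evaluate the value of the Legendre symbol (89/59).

Reduce the numerator: 89 ≡ 30 (mod 59), so (89/59) = (30/59).
Factor out 2: 30 = 2·15. Since 59 ≡ 3 (mod 8), (2/59) = -1. Now have -(15/59).
Both 15 ≡ 3 and 59 ≡ 3 (mod 4), so reciprocity gives (15/59) = -(59/15). Reduce: 59 ≡ 14 (mod 15). Now have (14/15).
Factor out 2: 14 = 2·7. Since 15 ≡ 7 (mod 8), (2/15) = +1. Now have (7/15).
Both 7 ≡ 3 and 15 ≡ 3 (mod 4), so reciprocity gives (7/15) = -(15/7). Reduce: 15 ≡ 1 (mod 7). Now have -(1/7).
(1/7) = 1. Collecting the sign factors: -1.

-1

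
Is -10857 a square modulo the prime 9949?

yes

(-10857/9949)
  = (9041/9949)    [-10857 ≡ 9041 mod 9949]
  = (9949/9041)    [QR: 9041 ≡ 1 mod 4, sign kept]
  = (908/9041)    [9949 ≡ 908 mod 9041]
  = (227/9041)    [9041 ≡ 1 mod 8 ⇒ (2/9041)^2 = +1]
  = (9041/227)    [QR: 9041 ≡ 1 mod 4, sign kept]
  = (188/227)    [9041 ≡ 188 mod 227]
  = (47/227)    [227 ≡ 3 mod 8 ⇒ (2/227)^2 = +1]
  = -(227/47)    [QR: both ≡ 3 mod 4, sign flips]
  = -(39/47)    [227 ≡ 39 mod 47]
  = (47/39)    [QR: both ≡ 3 mod 4, sign flips]
  = (8/39)    [47 ≡ 8 mod 39]
  = (1/39)    [39 ≡ 7 mod 8 ⇒ (2/39)^3 = +1]
  = 1    [(1/39) = 1]
(-10857/9949) = 1, and 9949 is prime, so -10857 is a quadratic residue mod 9949.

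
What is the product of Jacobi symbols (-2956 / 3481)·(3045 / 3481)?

1

By multiplicativity, (-2956·3045 / 3481) = (-2956 / 3481)·(3045 / 3481).
First factor (-2956 / 3481):
(-2956 / 3481)
  = (2956 / 3481)    [3481 ≡ 1 mod 4 ⇒ (-1 / 3481) = +1]
  = (739 / 3481)    [3481 ≡ 1 mod 8 ⇒ (2 / 3481)^2 = +1]
  = (3481 / 739)    [QR: 3481 ≡ 1 mod 4, sign kept]
  = (525 / 739)    [3481 ≡ 525 mod 739]
  = (739 / 525)    [QR: 525 ≡ 1 mod 4, sign kept]
  = (214 / 525)    [739 ≡ 214 mod 525]
  = -(107 / 525)    [525 ≡ 5 mod 8 ⇒ (2 / 525) = -1]
  = -(525 / 107)    [QR: 525 ≡ 1 mod 4, sign kept]
  = -(97 / 107)    [525 ≡ 97 mod 107]
  = -(107 / 97)    [QR: 97 ≡ 1 mod 4, sign kept]
  = -(10 / 97)    [107 ≡ 10 mod 97]
  = -(5 / 97)    [97 ≡ 1 mod 8 ⇒ (2 / 97) = +1]
  = -(97 / 5)    [QR: 5 ≡ 1 mod 4, sign kept]
  = -(2 / 5)    [97 ≡ 2 mod 5]
  = (1 / 5)    [5 ≡ 5 mod 8 ⇒ (2 / 5) = -1]
  = 1    [(1 / 5) = 1]
Second factor (3045 / 3481):
(3045 / 3481)
  = (3481 / 3045)    [QR: 3045 ≡ 1 mod 4, sign kept]
  = (436 / 3045)    [3481 ≡ 436 mod 3045]
  = (109 / 3045)    [3045 ≡ 5 mod 8 ⇒ (2 / 3045)^2 = +1]
  = (3045 / 109)    [QR: 109 ≡ 1 mod 4, sign kept]
  = (102 / 109)    [3045 ≡ 102 mod 109]
  = -(51 / 109)    [109 ≡ 5 mod 8 ⇒ (2 / 109) = -1]
  = -(109 / 51)    [QR: 109 ≡ 1 mod 4, sign kept]
  = -(7 / 51)    [109 ≡ 7 mod 51]
  = (51 / 7)    [QR: both ≡ 3 mod 4, sign flips]
  = (2 / 7)    [51 ≡ 2 mod 7]
  = (1 / 7)    [7 ≡ 7 mod 8 ⇒ (2 / 7) = +1]
  = 1    [(1 / 7) = 1]
Product: (1)·(1) = 1.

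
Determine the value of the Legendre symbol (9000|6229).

-1

(9000|6229)
  = (2771|6229)    [9000 ≡ 2771 mod 6229]
  = (6229|2771)    [QR: 6229 ≡ 1 mod 4, sign kept]
  = (687|2771)    [6229 ≡ 687 mod 2771]
  = -(2771|687)    [QR: both ≡ 3 mod 4, sign flips]
  = -(23|687)    [2771 ≡ 23 mod 687]
  = (687|23)    [QR: both ≡ 3 mod 4, sign flips]
  = (20|23)    [687 ≡ 20 mod 23]
  = (5|23)    [23 ≡ 7 mod 8 ⇒ (2|23)^2 = +1]
  = (23|5)    [QR: 5 ≡ 1 mod 4, sign kept]
  = (3|5)    [23 ≡ 3 mod 5]
  = (5|3)    [QR: 5 ≡ 1 mod 4, sign kept]
  = (2|3)    [5 ≡ 2 mod 3]
  = -(1|3)    [3 ≡ 3 mod 8 ⇒ (2|3) = -1]
  = -1    [(1|3) = 1]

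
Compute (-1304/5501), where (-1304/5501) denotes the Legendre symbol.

1

Pull out -1: (-1304/5501) = (-1/5501)·(1304/5501). Since 5501 ≡ 1 (mod 4), (-1/5501) = +1. Now have (1304/5501).
Factor out 2: 1304 = 2^3·163. Since 5501 ≡ 5 (mod 8), (2/5501) = -1, and (2/5501)^3 = -1. Now have -(163/5501).
5501 ≡ 1 (mod 4), so quadratic reciprocity gives (163/5501) = (5501/163). Reduce: 5501 ≡ 122 (mod 163). Now have -(122/163).
Factor out 2: 122 = 2·61. Since 163 ≡ 3 (mod 8), (2/163) = -1. Now have (61/163).
61 ≡ 1 (mod 4), so quadratic reciprocity gives (61/163) = (163/61). Reduce: 163 ≡ 41 (mod 61). Now have (41/61).
41 ≡ 1 (mod 4), so quadratic reciprocity gives (41/61) = (61/41). Reduce: 61 ≡ 20 (mod 41). Now have (20/41).
Factor out 2: 20 = 2^2·5. Since 41 ≡ 1 (mod 8), (2/41) = +1, and (2/41)^2 = +1. Now have (5/41).
5 ≡ 1 (mod 4), so quadratic reciprocity gives (5/41) = (41/5). Reduce: 41 ≡ 1 (mod 5). Now have (1/5).
(1/5) = 1. Collecting the sign factors: 1.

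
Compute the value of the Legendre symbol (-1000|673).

-1

(-1000|673)
  = (346|673)    [-1000 ≡ 346 mod 673]
  = (173|673)    [673 ≡ 1 mod 8 ⇒ (2|673) = +1]
  = (673|173)    [QR: 173 ≡ 1 mod 4, sign kept]
  = (154|173)    [673 ≡ 154 mod 173]
  = -(77|173)    [173 ≡ 5 mod 8 ⇒ (2|173) = -1]
  = -(173|77)    [QR: 77 ≡ 1 mod 4, sign kept]
  = -(19|77)    [173 ≡ 19 mod 77]
  = -(77|19)    [QR: 77 ≡ 1 mod 4, sign kept]
  = -(1|19)    [77 ≡ 1 mod 19]
  = -1    [(1|19) = 1]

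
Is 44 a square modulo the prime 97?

yes

(44/97)
  = (11/97)    [97 ≡ 1 mod 8 ⇒ (2/97)^2 = +1]
  = (97/11)    [QR: 97 ≡ 1 mod 4, sign kept]
  = (9/11)    [97 ≡ 9 mod 11]
  = (11/9)    [QR: 9 ≡ 1 mod 4, sign kept]
  = (2/9)    [11 ≡ 2 mod 9]
  = (1/9)    [9 ≡ 1 mod 8 ⇒ (2/9) = +1]
  = 1    [(1/9) = 1]
(44/97) = 1, and 97 is prime, so 44 is a quadratic residue mod 97.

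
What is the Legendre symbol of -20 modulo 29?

(-20/29)
  = (9/29)    [-20 ≡ 9 mod 29]
  = (29/9)    [QR: 9 ≡ 1 mod 4, sign kept]
  = (2/9)    [29 ≡ 2 mod 9]
  = (1/9)    [9 ≡ 1 mod 8 ⇒ (2/9) = +1]
  = 1    [(1/9) = 1]

1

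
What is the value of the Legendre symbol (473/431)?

(473/431)
  = (42/431)    [473 ≡ 42 mod 431]
  = (21/431)    [431 ≡ 7 mod 8 ⇒ (2/431) = +1]
  = (431/21)    [QR: 21 ≡ 1 mod 4, sign kept]
  = (11/21)    [431 ≡ 11 mod 21]
  = (21/11)    [QR: 21 ≡ 1 mod 4, sign kept]
  = (10/11)    [21 ≡ 10 mod 11]
  = -(5/11)    [11 ≡ 3 mod 8 ⇒ (2/11) = -1]
  = -(11/5)    [QR: 5 ≡ 1 mod 4, sign kept]
  = -(1/5)    [11 ≡ 1 mod 5]
  = -1    [(1/5) = 1]

-1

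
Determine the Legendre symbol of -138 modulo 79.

Reduce the numerator: -138 ≡ 20 (mod 79), so (-138 / 79) = (20 / 79).
Factor out 2: 20 = 2^2·5. Since 79 ≡ 7 (mod 8), (2 / 79) = +1, and (2 / 79)^2 = +1. Now have (5 / 79).
5 ≡ 1 (mod 4), so quadratic reciprocity gives (5 / 79) = (79 / 5). Reduce: 79 ≡ 4 (mod 5). Now have (4 / 5).
Factor out 2: 4 = 2^2. Since 5 ≡ 5 (mod 8), (2 / 5) = -1, and (2 / 5)^2 = +1. Now have (1 / 5).
(1 / 5) = 1. Collecting the sign factors: 1.

1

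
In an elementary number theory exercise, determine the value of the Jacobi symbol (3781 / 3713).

(3781 / 3713)
  = (68 / 3713)    [3781 ≡ 68 mod 3713]
  = (17 / 3713)    [3713 ≡ 1 mod 8 ⇒ (2 / 3713)^2 = +1]
  = (3713 / 17)    [QR: 17 ≡ 1 mod 4, sign kept]
  = (7 / 17)    [3713 ≡ 7 mod 17]
  = (17 / 7)    [QR: 17 ≡ 1 mod 4, sign kept]
  = (3 / 7)    [17 ≡ 3 mod 7]
  = -(7 / 3)    [QR: both ≡ 3 mod 4, sign flips]
  = -(1 / 3)    [7 ≡ 1 mod 3]
  = -1    [(1 / 3) = 1]

-1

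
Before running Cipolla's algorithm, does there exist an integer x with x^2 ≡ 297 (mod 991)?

(297/991)
  = (991/297)    [QR: 297 ≡ 1 mod 4, sign kept]
  = (100/297)    [991 ≡ 100 mod 297]
  = (25/297)    [297 ≡ 1 mod 8 ⇒ (2/297)^2 = +1]
  = (297/25)    [QR: 25 ≡ 1 mod 4, sign kept]
  = (22/25)    [297 ≡ 22 mod 25]
  = (11/25)    [25 ≡ 1 mod 8 ⇒ (2/25) = +1]
  = (25/11)    [QR: 25 ≡ 1 mod 4, sign kept]
  = (3/11)    [25 ≡ 3 mod 11]
  = -(11/3)    [QR: both ≡ 3 mod 4, sign flips]
  = -(2/3)    [11 ≡ 2 mod 3]
  = (1/3)    [3 ≡ 3 mod 8 ⇒ (2/3) = -1]
  = 1    [(1/3) = 1]
The Legendre symbol is 1, so x^2 ≡ 297 (mod 991) has solution.

yes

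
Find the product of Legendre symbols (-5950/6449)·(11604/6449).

By multiplicativity, (-5950·11604/6449) = (-5950/6449)·(11604/6449).
First factor (-5950/6449):
Reduce the numerator: -5950 ≡ 499 (mod 6449), so (-5950/6449) = (499/6449).
6449 ≡ 1 (mod 4), so quadratic reciprocity gives (499/6449) = (6449/499). Reduce: 6449 ≡ 461 (mod 499). Now have (461/499).
461 ≡ 1 (mod 4), so quadratic reciprocity gives (461/499) = (499/461). Reduce: 499 ≡ 38 (mod 461). Now have (38/461).
Factor out 2: 38 = 2·19. Since 461 ≡ 5 (mod 8), (2/461) = -1. Now have -(19/461).
461 ≡ 1 (mod 4), so quadratic reciprocity gives (19/461) = (461/19). Reduce: 461 ≡ 5 (mod 19). Now have -(5/19).
5 ≡ 1 (mod 4), so quadratic reciprocity gives (5/19) = (19/5). Reduce: 19 ≡ 4 (mod 5). Now have -(4/5).
Factor out 2: 4 = 2^2. Since 5 ≡ 5 (mod 8), (2/5) = -1, and (2/5)^2 = +1. Now have -(1/5).
(1/5) = 1. Collecting the sign factors: -1.
Second factor (11604/6449):
Reduce the numerator: 11604 ≡ 5155 (mod 6449), so (11604/6449) = (5155/6449).
6449 ≡ 1 (mod 4), so quadratic reciprocity gives (5155/6449) = (6449/5155). Reduce: 6449 ≡ 1294 (mod 5155). Now have (1294/5155).
Factor out 2: 1294 = 2·647. Since 5155 ≡ 3 (mod 8), (2/5155) = -1. Now have -(647/5155).
Both 647 ≡ 3 and 5155 ≡ 3 (mod 4), so reciprocity gives (647/5155) = -(5155/647). Reduce: 5155 ≡ 626 (mod 647). Now have (626/647).
Factor out 2: 626 = 2·313. Since 647 ≡ 7 (mod 8), (2/647) = +1. Now have (313/647).
313 ≡ 1 (mod 4), so quadratic reciprocity gives (313/647) = (647/313). Reduce: 647 ≡ 21 (mod 313). Now have (21/313).
21 ≡ 1 (mod 4), so quadratic reciprocity gives (21/313) = (313/21). Reduce: 313 ≡ 19 (mod 21). Now have (19/21).
21 ≡ 1 (mod 4), so quadratic reciprocity gives (19/21) = (21/19). Reduce: 21 ≡ 2 (mod 19). Now have (2/19).
Factor out 2: 2 = 2. Since 19 ≡ 3 (mod 8), (2/19) = -1. Now have -(1/19).
(1/19) = 1. Collecting the sign factors: -1.
Product: (-1)·(-1) = 1.

1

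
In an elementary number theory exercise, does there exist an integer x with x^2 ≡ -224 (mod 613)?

no

Pull out -1: (-224/613) = (-1/613)·(224/613). Since 613 ≡ 1 (mod 4), (-1/613) = +1. Now have (224/613).
Factor out 2: 224 = 2^5·7. Since 613 ≡ 5 (mod 8), (2/613) = -1, and (2/613)^5 = -1. Now have -(7/613).
613 ≡ 1 (mod 4), so quadratic reciprocity gives (7/613) = (613/7). Reduce: 613 ≡ 4 (mod 7). Now have -(4/7).
Factor out 2: 4 = 2^2. Since 7 ≡ 7 (mod 8), (2/7) = +1, and (2/7)^2 = +1. Now have -(1/7).
(1/7) = 1. Collecting the sign factors: -1.
The Legendre symbol is -1, so x^2 ≡ -224 (mod 613) has no solution.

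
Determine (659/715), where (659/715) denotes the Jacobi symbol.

Both 659 ≡ 3 and 715 ≡ 3 (mod 4), so reciprocity gives (659/715) = -(715/659). Reduce: 715 ≡ 56 (mod 659). Now have -(56/659).
Factor out 2: 56 = 2^3·7. Since 659 ≡ 3 (mod 8), (2/659) = -1, and (2/659)^3 = -1. Now have (7/659).
Both 7 ≡ 3 and 659 ≡ 3 (mod 4), so reciprocity gives (7/659) = -(659/7). Reduce: 659 ≡ 1 (mod 7). Now have -(1/7).
(1/7) = 1. Collecting the sign factors: -1.

-1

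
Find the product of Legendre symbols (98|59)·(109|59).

By multiplicativity, (98·109|59) = (98|59)·(109|59).
First factor (98|59):
Reduce the numerator: 98 ≡ 39 (mod 59), so (98|59) = (39|59).
Both 39 ≡ 3 and 59 ≡ 3 (mod 4), so reciprocity gives (39|59) = -(59|39). Reduce: 59 ≡ 20 (mod 39). Now have -(20|39).
Factor out 2: 20 = 2^2·5. Since 39 ≡ 7 (mod 8), (2|39) = +1, and (2|39)^2 = +1. Now have -(5|39).
5 ≡ 1 (mod 4), so quadratic reciprocity gives (5|39) = (39|5). Reduce: 39 ≡ 4 (mod 5). Now have -(4|5).
Factor out 2: 4 = 2^2. Since 5 ≡ 5 (mod 8), (2|5) = -1, and (2|5)^2 = +1. Now have -(1|5).
(1|5) = 1. Collecting the sign factors: -1.
Second factor (109|59):
Reduce the numerator: 109 ≡ 50 (mod 59), so (109|59) = (50|59).
Factor out 2: 50 = 2·25. Since 59 ≡ 3 (mod 8), (2|59) = -1. Now have -(25|59).
25 ≡ 1 (mod 4), so quadratic reciprocity gives (25|59) = (59|25). Reduce: 59 ≡ 9 (mod 25). Now have -(9|25).
9 ≡ 1 (mod 4), so quadratic reciprocity gives (9|25) = (25|9). Reduce: 25 ≡ 7 (mod 9). Now have -(7|9).
9 ≡ 1 (mod 4), so quadratic reciprocity gives (7|9) = (9|7). Reduce: 9 ≡ 2 (mod 7). Now have -(2|7).
Factor out 2: 2 = 2. Since 7 ≡ 7 (mod 8), (2|7) = +1. Now have -(1|7).
(1|7) = 1. Collecting the sign factors: -1.
Product: (-1)·(-1) = 1.

1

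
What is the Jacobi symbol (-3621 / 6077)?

1

Pull out -1: (-3621 / 6077) = (-1 / 6077)·(3621 / 6077). Since 6077 ≡ 1 (mod 4), (-1 / 6077) = +1. Now have (3621 / 6077).
3621 ≡ 1 (mod 4), so quadratic reciprocity gives (3621 / 6077) = (6077 / 3621). Reduce: 6077 ≡ 2456 (mod 3621). Now have (2456 / 3621).
Factor out 2: 2456 = 2^3·307. Since 3621 ≡ 5 (mod 8), (2 / 3621) = -1, and (2 / 3621)^3 = -1. Now have -(307 / 3621).
3621 ≡ 1 (mod 4), so quadratic reciprocity gives (307 / 3621) = (3621 / 307). Reduce: 3621 ≡ 244 (mod 307). Now have -(244 / 307).
Factor out 2: 244 = 2^2·61. Since 307 ≡ 3 (mod 8), (2 / 307) = -1, and (2 / 307)^2 = +1. Now have -(61 / 307).
61 ≡ 1 (mod 4), so quadratic reciprocity gives (61 / 307) = (307 / 61). Reduce: 307 ≡ 2 (mod 61). Now have -(2 / 61).
Factor out 2: 2 = 2. Since 61 ≡ 5 (mod 8), (2 / 61) = -1. Now have (1 / 61).
(1 / 61) = 1. Collecting the sign factors: 1.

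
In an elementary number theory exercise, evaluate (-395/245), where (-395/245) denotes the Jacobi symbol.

Pull out -1: (-395/245) = (-1/245)·(395/245). Since 245 ≡ 1 (mod 4), (-1/245) = +1. Now have (395/245).
Reduce the numerator: 395 ≡ 150 (mod 245), so (395/245) = (150/245).
Factor out 2: 150 = 2·75. Since 245 ≡ 5 (mod 8), (2/245) = -1. Now have -(75/245).
245 ≡ 1 (mod 4), so quadratic reciprocity gives (75/245) = (245/75). Reduce: 245 ≡ 20 (mod 75). Now have -(20/75).
Factor out 2: 20 = 2^2·5. Since 75 ≡ 3 (mod 8), (2/75) = -1, and (2/75)^2 = +1. Now have -(5/75).
5 ≡ 1 (mod 4), so quadratic reciprocity gives (5/75) = (75/5). Reduce: 75 ≡ 0 (mod 5). Now have -(0/5).
The numerator is now 0 with denominator 5 > 1: the symbol is 0.

0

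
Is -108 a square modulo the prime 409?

Reduce the numerator: -108 ≡ 301 (mod 409), so (-108/409) = (301/409).
301 ≡ 1 (mod 4), so quadratic reciprocity gives (301/409) = (409/301). Reduce: 409 ≡ 108 (mod 301). Now have (108/301).
Factor out 2: 108 = 2^2·27. Since 301 ≡ 5 (mod 8), (2/301) = -1, and (2/301)^2 = +1. Now have (27/301).
301 ≡ 1 (mod 4), so quadratic reciprocity gives (27/301) = (301/27). Reduce: 301 ≡ 4 (mod 27). Now have (4/27).
Factor out 2: 4 = 2^2. Since 27 ≡ 3 (mod 8), (2/27) = -1, and (2/27)^2 = +1. Now have (1/27).
(1/27) = 1. Collecting the sign factors: 1.
The Legendre symbol is 1, so x^2 ≡ -108 (mod 409) has solution.

yes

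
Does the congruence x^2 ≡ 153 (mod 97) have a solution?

no

(153|97)
  = (56|97)    [153 ≡ 56 mod 97]
  = (7|97)    [97 ≡ 1 mod 8 ⇒ (2|97)^3 = +1]
  = (97|7)    [QR: 97 ≡ 1 mod 4, sign kept]
  = (6|7)    [97 ≡ 6 mod 7]
  = (3|7)    [7 ≡ 7 mod 8 ⇒ (2|7) = +1]
  = -(7|3)    [QR: both ≡ 3 mod 4, sign flips]
  = -(1|3)    [7 ≡ 1 mod 3]
  = -1    [(1|3) = 1]
(153|97) = -1, and 97 is prime, so 153 is not a quadratic residue mod 97.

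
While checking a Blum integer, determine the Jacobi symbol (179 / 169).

1

Reduce the numerator: 179 ≡ 10 (mod 169), so (179 / 169) = (10 / 169).
Factor out 2: 10 = 2·5. Since 169 ≡ 1 (mod 8), (2 / 169) = +1. Now have (5 / 169).
5 ≡ 1 (mod 4), so quadratic reciprocity gives (5 / 169) = (169 / 5). Reduce: 169 ≡ 4 (mod 5). Now have (4 / 5).
Factor out 2: 4 = 2^2. Since 5 ≡ 5 (mod 8), (2 / 5) = -1, and (2 / 5)^2 = +1. Now have (1 / 5).
(1 / 5) = 1. Collecting the sign factors: 1.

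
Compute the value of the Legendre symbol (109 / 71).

(109 / 71)
  = (38 / 71)    [109 ≡ 38 mod 71]
  = (19 / 71)    [71 ≡ 7 mod 8 ⇒ (2 / 71) = +1]
  = -(71 / 19)    [QR: both ≡ 3 mod 4, sign flips]
  = -(14 / 19)    [71 ≡ 14 mod 19]
  = (7 / 19)    [19 ≡ 3 mod 8 ⇒ (2 / 19) = -1]
  = -(19 / 7)    [QR: both ≡ 3 mod 4, sign flips]
  = -(5 / 7)    [19 ≡ 5 mod 7]
  = -(7 / 5)    [QR: 5 ≡ 1 mod 4, sign kept]
  = -(2 / 5)    [7 ≡ 2 mod 5]
  = (1 / 5)    [5 ≡ 5 mod 8 ⇒ (2 / 5) = -1]
  = 1    [(1 / 5) = 1]

1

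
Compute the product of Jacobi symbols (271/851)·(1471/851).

-1

By multiplicativity, (271·1471/851) = (271/851)·(1471/851).
First factor (271/851):
Both 271 ≡ 3 and 851 ≡ 3 (mod 4), so reciprocity gives (271/851) = -(851/271). Reduce: 851 ≡ 38 (mod 271). Now have -(38/271).
Factor out 2: 38 = 2·19. Since 271 ≡ 7 (mod 8), (2/271) = +1. Now have -(19/271).
Both 19 ≡ 3 and 271 ≡ 3 (mod 4), so reciprocity gives (19/271) = -(271/19). Reduce: 271 ≡ 5 (mod 19). Now have (5/19).
5 ≡ 1 (mod 4), so quadratic reciprocity gives (5/19) = (19/5). Reduce: 19 ≡ 4 (mod 5). Now have (4/5).
Factor out 2: 4 = 2^2. Since 5 ≡ 5 (mod 8), (2/5) = -1, and (2/5)^2 = +1. Now have (1/5).
(1/5) = 1. Collecting the sign factors: 1.
Second factor (1471/851):
Reduce the numerator: 1471 ≡ 620 (mod 851), so (1471/851) = (620/851).
Factor out 2: 620 = 2^2·155. Since 851 ≡ 3 (mod 8), (2/851) = -1, and (2/851)^2 = +1. Now have (155/851).
Both 155 ≡ 3 and 851 ≡ 3 (mod 4), so reciprocity gives (155/851) = -(851/155). Reduce: 851 ≡ 76 (mod 155). Now have -(76/155).
Factor out 2: 76 = 2^2·19. Since 155 ≡ 3 (mod 8), (2/155) = -1, and (2/155)^2 = +1. Now have -(19/155).
Both 19 ≡ 3 and 155 ≡ 3 (mod 4), so reciprocity gives (19/155) = -(155/19). Reduce: 155 ≡ 3 (mod 19). Now have (3/19).
Both 3 ≡ 3 and 19 ≡ 3 (mod 4), so reciprocity gives (3/19) = -(19/3). Reduce: 19 ≡ 1 (mod 3). Now have -(1/3).
(1/3) = 1. Collecting the sign factors: -1.
Product: (1)·(-1) = -1.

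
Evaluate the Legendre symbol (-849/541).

Reduce the numerator: -849 ≡ 233 (mod 541), so (-849/541) = (233/541).
233 ≡ 1 (mod 4), so quadratic reciprocity gives (233/541) = (541/233). Reduce: 541 ≡ 75 (mod 233). Now have (75/233).
233 ≡ 1 (mod 4), so quadratic reciprocity gives (75/233) = (233/75). Reduce: 233 ≡ 8 (mod 75). Now have (8/75).
Factor out 2: 8 = 2^3. Since 75 ≡ 3 (mod 8), (2/75) = -1, and (2/75)^3 = -1. Now have -(1/75).
(1/75) = 1. Collecting the sign factors: -1.

-1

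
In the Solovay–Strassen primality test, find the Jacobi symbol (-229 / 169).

1

Pull out -1: (-229 / 169) = (-1 / 169)·(229 / 169). Since 169 ≡ 1 (mod 4), (-1 / 169) = +1. Now have (229 / 169).
Reduce the numerator: 229 ≡ 60 (mod 169), so (229 / 169) = (60 / 169).
Factor out 2: 60 = 2^2·15. Since 169 ≡ 1 (mod 8), (2 / 169) = +1, and (2 / 169)^2 = +1. Now have (15 / 169).
169 ≡ 1 (mod 4), so quadratic reciprocity gives (15 / 169) = (169 / 15). Reduce: 169 ≡ 4 (mod 15). Now have (4 / 15).
Factor out 2: 4 = 2^2. Since 15 ≡ 7 (mod 8), (2 / 15) = +1, and (2 / 15)^2 = +1. Now have (1 / 15).
(1 / 15) = 1. Collecting the sign factors: 1.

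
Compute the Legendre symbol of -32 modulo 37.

Reduce the numerator: -32 ≡ 5 (mod 37), so (-32/37) = (5/37).
5 ≡ 1 (mod 4), so quadratic reciprocity gives (5/37) = (37/5). Reduce: 37 ≡ 2 (mod 5). Now have (2/5).
Factor out 2: 2 = 2. Since 5 ≡ 5 (mod 8), (2/5) = -1. Now have -(1/5).
(1/5) = 1. Collecting the sign factors: -1.

-1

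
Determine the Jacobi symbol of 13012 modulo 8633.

-1

(13012|8633)
  = (4379|8633)    [13012 ≡ 4379 mod 8633]
  = (8633|4379)    [QR: 8633 ≡ 1 mod 4, sign kept]
  = (4254|4379)    [8633 ≡ 4254 mod 4379]
  = -(2127|4379)    [4379 ≡ 3 mod 8 ⇒ (2|4379) = -1]
  = (4379|2127)    [QR: both ≡ 3 mod 4, sign flips]
  = (125|2127)    [4379 ≡ 125 mod 2127]
  = (2127|125)    [QR: 125 ≡ 1 mod 4, sign kept]
  = (2|125)    [2127 ≡ 2 mod 125]
  = -(1|125)    [125 ≡ 5 mod 8 ⇒ (2|125) = -1]
  = -1    [(1|125) = 1]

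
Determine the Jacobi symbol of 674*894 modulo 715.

By multiplicativity, (674·894 / 715) = (674 / 715)·(894 / 715).
First factor (674 / 715):
Factor out 2: 674 = 2·337. Since 715 ≡ 3 (mod 8), (2 / 715) = -1. Now have -(337 / 715).
337 ≡ 1 (mod 4), so quadratic reciprocity gives (337 / 715) = (715 / 337). Reduce: 715 ≡ 41 (mod 337). Now have -(41 / 337).
41 ≡ 1 (mod 4), so quadratic reciprocity gives (41 / 337) = (337 / 41). Reduce: 337 ≡ 9 (mod 41). Now have -(9 / 41).
9 ≡ 1 (mod 4), so quadratic reciprocity gives (9 / 41) = (41 / 9). Reduce: 41 ≡ 5 (mod 9). Now have -(5 / 9).
5 ≡ 1 (mod 4), so quadratic reciprocity gives (5 / 9) = (9 / 5). Reduce: 9 ≡ 4 (mod 5). Now have -(4 / 5).
Factor out 2: 4 = 2^2. Since 5 ≡ 5 (mod 8), (2 / 5) = -1, and (2 / 5)^2 = +1. Now have -(1 / 5).
(1 / 5) = 1. Collecting the sign factors: -1.
Second factor (894 / 715):
Reduce the numerator: 894 ≡ 179 (mod 715), so (894 / 715) = (179 / 715).
Both 179 ≡ 3 and 715 ≡ 3 (mod 4), so reciprocity gives (179 / 715) = -(715 / 179). Reduce: 715 ≡ 178 (mod 179). Now have -(178 / 179).
Factor out 2: 178 = 2·89. Since 179 ≡ 3 (mod 8), (2 / 179) = -1. Now have (89 / 179).
89 ≡ 1 (mod 4), so quadratic reciprocity gives (89 / 179) = (179 / 89). Reduce: 179 ≡ 1 (mod 89). Now have (1 / 89).
(1 / 89) = 1. Collecting the sign factors: 1.
Product: (-1)·(1) = -1.

-1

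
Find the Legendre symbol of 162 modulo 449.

1

(162 / 449)
  = (81 / 449)    [449 ≡ 1 mod 8 ⇒ (2 / 449) = +1]
  = (449 / 81)    [QR: 81 ≡ 1 mod 4, sign kept]
  = (44 / 81)    [449 ≡ 44 mod 81]
  = (11 / 81)    [81 ≡ 1 mod 8 ⇒ (2 / 81)^2 = +1]
  = (81 / 11)    [QR: 81 ≡ 1 mod 4, sign kept]
  = (4 / 11)    [81 ≡ 4 mod 11]
  = (1 / 11)    [11 ≡ 3 mod 8 ⇒ (2 / 11)^2 = +1]
  = 1    [(1 / 11) = 1]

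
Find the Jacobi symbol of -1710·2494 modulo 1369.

1

By multiplicativity, (-1710·2494 / 1369) = (-1710 / 1369)·(2494 / 1369).
First factor (-1710 / 1369):
(-1710 / 1369)
  = (1710 / 1369)    [1369 ≡ 1 mod 4 ⇒ (-1 / 1369) = +1]
  = (341 / 1369)    [1710 ≡ 341 mod 1369]
  = (1369 / 341)    [QR: 341 ≡ 1 mod 4, sign kept]
  = (5 / 341)    [1369 ≡ 5 mod 341]
  = (341 / 5)    [QR: 5 ≡ 1 mod 4, sign kept]
  = (1 / 5)    [341 ≡ 1 mod 5]
  = 1    [(1 / 5) = 1]
Second factor (2494 / 1369):
(2494 / 1369)
  = (1125 / 1369)    [2494 ≡ 1125 mod 1369]
  = (1369 / 1125)    [QR: 1125 ≡ 1 mod 4, sign kept]
  = (244 / 1125)    [1369 ≡ 244 mod 1125]
  = (61 / 1125)    [1125 ≡ 5 mod 8 ⇒ (2 / 1125)^2 = +1]
  = (1125 / 61)    [QR: 61 ≡ 1 mod 4, sign kept]
  = (27 / 61)    [1125 ≡ 27 mod 61]
  = (61 / 27)    [QR: 61 ≡ 1 mod 4, sign kept]
  = (7 / 27)    [61 ≡ 7 mod 27]
  = -(27 / 7)    [QR: both ≡ 3 mod 4, sign flips]
  = -(6 / 7)    [27 ≡ 6 mod 7]
  = -(3 / 7)    [7 ≡ 7 mod 8 ⇒ (2 / 7) = +1]
  = (7 / 3)    [QR: both ≡ 3 mod 4, sign flips]
  = (1 / 3)    [7 ≡ 1 mod 3]
  = 1    [(1 / 3) = 1]
Product: (1)·(1) = 1.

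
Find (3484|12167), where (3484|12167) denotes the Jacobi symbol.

Factor out 2: 3484 = 2^2·871. Since 12167 ≡ 7 (mod 8), (2|12167) = +1, and (2|12167)^2 = +1. Now have (871|12167).
Both 871 ≡ 3 and 12167 ≡ 3 (mod 4), so reciprocity gives (871|12167) = -(12167|871). Reduce: 12167 ≡ 844 (mod 871). Now have -(844|871).
Factor out 2: 844 = 2^2·211. Since 871 ≡ 7 (mod 8), (2|871) = +1, and (2|871)^2 = +1. Now have -(211|871).
Both 211 ≡ 3 and 871 ≡ 3 (mod 4), so reciprocity gives (211|871) = -(871|211). Reduce: 871 ≡ 27 (mod 211). Now have (27|211).
Both 27 ≡ 3 and 211 ≡ 3 (mod 4), so reciprocity gives (27|211) = -(211|27). Reduce: 211 ≡ 22 (mod 27). Now have -(22|27).
Factor out 2: 22 = 2·11. Since 27 ≡ 3 (mod 8), (2|27) = -1. Now have (11|27).
Both 11 ≡ 3 and 27 ≡ 3 (mod 4), so reciprocity gives (11|27) = -(27|11). Reduce: 27 ≡ 5 (mod 11). Now have -(5|11).
5 ≡ 1 (mod 4), so quadratic reciprocity gives (5|11) = (11|5). Reduce: 11 ≡ 1 (mod 5). Now have -(1|5).
(1|5) = 1. Collecting the sign factors: -1.

-1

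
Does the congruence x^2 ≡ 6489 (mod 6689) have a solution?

6489 ≡ 1 (mod 4), so quadratic reciprocity gives (6489|6689) = (6689|6489). Reduce: 6689 ≡ 200 (mod 6489). Now have (200|6489).
Factor out 2: 200 = 2^3·25. Since 6489 ≡ 1 (mod 8), (2|6489) = +1, and (2|6489)^3 = +1. Now have (25|6489).
25 ≡ 1 (mod 4), so quadratic reciprocity gives (25|6489) = (6489|25). Reduce: 6489 ≡ 14 (mod 25). Now have (14|25).
Factor out 2: 14 = 2·7. Since 25 ≡ 1 (mod 8), (2|25) = +1. Now have (7|25).
25 ≡ 1 (mod 4), so quadratic reciprocity gives (7|25) = (25|7). Reduce: 25 ≡ 4 (mod 7). Now have (4|7).
Factor out 2: 4 = 2^2. Since 7 ≡ 7 (mod 8), (2|7) = +1, and (2|7)^2 = +1. Now have (1|7).
(1|7) = 1. Collecting the sign factors: 1.
(6489|6689) = 1, and 6689 is prime, so 6489 is a quadratic residue mod 6689.

yes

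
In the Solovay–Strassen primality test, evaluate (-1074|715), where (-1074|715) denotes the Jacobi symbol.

(-1074|715)
  = (356|715)    [-1074 ≡ 356 mod 715]
  = (89|715)    [715 ≡ 3 mod 8 ⇒ (2|715)^2 = +1]
  = (715|89)    [QR: 89 ≡ 1 mod 4, sign kept]
  = (3|89)    [715 ≡ 3 mod 89]
  = (89|3)    [QR: 89 ≡ 1 mod 4, sign kept]
  = (2|3)    [89 ≡ 2 mod 3]
  = -(1|3)    [3 ≡ 3 mod 8 ⇒ (2|3) = -1]
  = -1    [(1|3) = 1]

-1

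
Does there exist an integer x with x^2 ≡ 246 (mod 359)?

(246/359)
  = (123/359)    [359 ≡ 7 mod 8 ⇒ (2/359) = +1]
  = -(359/123)    [QR: both ≡ 3 mod 4, sign flips]
  = -(113/123)    [359 ≡ 113 mod 123]
  = -(123/113)    [QR: 113 ≡ 1 mod 4, sign kept]
  = -(10/113)    [123 ≡ 10 mod 113]
  = -(5/113)    [113 ≡ 1 mod 8 ⇒ (2/113) = +1]
  = -(113/5)    [QR: 5 ≡ 1 mod 4, sign kept]
  = -(3/5)    [113 ≡ 3 mod 5]
  = -(5/3)    [QR: 5 ≡ 1 mod 4, sign kept]
  = -(2/3)    [5 ≡ 2 mod 3]
  = (1/3)    [3 ≡ 3 mod 8 ⇒ (2/3) = -1]
  = 1    [(1/3) = 1]
The Legendre symbol is 1, so x^2 ≡ 246 (mod 359) has solution.

yes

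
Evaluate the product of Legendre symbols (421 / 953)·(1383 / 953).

By multiplicativity, (421·1383 / 953) = (421 / 953)·(1383 / 953).
First factor (421 / 953):
(421 / 953)
  = (953 / 421)    [QR: 421 ≡ 1 mod 4, sign kept]
  = (111 / 421)    [953 ≡ 111 mod 421]
  = (421 / 111)    [QR: 421 ≡ 1 mod 4, sign kept]
  = (88 / 111)    [421 ≡ 88 mod 111]
  = (11 / 111)    [111 ≡ 7 mod 8 ⇒ (2 / 111)^3 = +1]
  = -(111 / 11)    [QR: both ≡ 3 mod 4, sign flips]
  = -(1 / 11)    [111 ≡ 1 mod 11]
  = -1    [(1 / 11) = 1]
Second factor (1383 / 953):
(1383 / 953)
  = (430 / 953)    [1383 ≡ 430 mod 953]
  = (215 / 953)    [953 ≡ 1 mod 8 ⇒ (2 / 953) = +1]
  = (953 / 215)    [QR: 953 ≡ 1 mod 4, sign kept]
  = (93 / 215)    [953 ≡ 93 mod 215]
  = (215 / 93)    [QR: 93 ≡ 1 mod 4, sign kept]
  = (29 / 93)    [215 ≡ 29 mod 93]
  = (93 / 29)    [QR: 29 ≡ 1 mod 4, sign kept]
  = (6 / 29)    [93 ≡ 6 mod 29]
  = -(3 / 29)    [29 ≡ 5 mod 8 ⇒ (2 / 29) = -1]
  = -(29 / 3)    [QR: 29 ≡ 1 mod 4, sign kept]
  = -(2 / 3)    [29 ≡ 2 mod 3]
  = (1 / 3)    [3 ≡ 3 mod 8 ⇒ (2 / 3) = -1]
  = 1    [(1 / 3) = 1]
Product: (-1)·(1) = -1.

-1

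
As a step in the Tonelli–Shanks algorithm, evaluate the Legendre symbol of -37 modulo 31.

Pull out -1: (-37/31) = (-1/31)·(37/31). Since 31 ≡ 3 (mod 4), (-1/31) = -1. Now have -(37/31).
Reduce the numerator: 37 ≡ 6 (mod 31), so (37/31) = (6/31).
Factor out 2: 6 = 2·3. Since 31 ≡ 7 (mod 8), (2/31) = +1. Now have -(3/31).
Both 3 ≡ 3 and 31 ≡ 3 (mod 4), so reciprocity gives (3/31) = -(31/3). Reduce: 31 ≡ 1 (mod 3). Now have (1/3).
(1/3) = 1. Collecting the sign factors: 1.

1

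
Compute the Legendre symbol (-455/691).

Pull out -1: (-455/691) = (-1/691)·(455/691). Since 691 ≡ 3 (mod 4), (-1/691) = -1. Now have -(455/691).
Both 455 ≡ 3 and 691 ≡ 3 (mod 4), so reciprocity gives (455/691) = -(691/455). Reduce: 691 ≡ 236 (mod 455). Now have (236/455).
Factor out 2: 236 = 2^2·59. Since 455 ≡ 7 (mod 8), (2/455) = +1, and (2/455)^2 = +1. Now have (59/455).
Both 59 ≡ 3 and 455 ≡ 3 (mod 4), so reciprocity gives (59/455) = -(455/59). Reduce: 455 ≡ 42 (mod 59). Now have -(42/59).
Factor out 2: 42 = 2·21. Since 59 ≡ 3 (mod 8), (2/59) = -1. Now have (21/59).
21 ≡ 1 (mod 4), so quadratic reciprocity gives (21/59) = (59/21). Reduce: 59 ≡ 17 (mod 21). Now have (17/21).
17 ≡ 1 (mod 4), so quadratic reciprocity gives (17/21) = (21/17). Reduce: 21 ≡ 4 (mod 17). Now have (4/17).
Factor out 2: 4 = 2^2. Since 17 ≡ 1 (mod 8), (2/17) = +1, and (2/17)^2 = +1. Now have (1/17).
(1/17) = 1. Collecting the sign factors: 1.

1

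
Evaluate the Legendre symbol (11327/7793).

-1

Reduce the numerator: 11327 ≡ 3534 (mod 7793), so (11327/7793) = (3534/7793).
Factor out 2: 3534 = 2·1767. Since 7793 ≡ 1 (mod 8), (2/7793) = +1. Now have (1767/7793).
7793 ≡ 1 (mod 4), so quadratic reciprocity gives (1767/7793) = (7793/1767). Reduce: 7793 ≡ 725 (mod 1767). Now have (725/1767).
725 ≡ 1 (mod 4), so quadratic reciprocity gives (725/1767) = (1767/725). Reduce: 1767 ≡ 317 (mod 725). Now have (317/725).
317 ≡ 1 (mod 4), so quadratic reciprocity gives (317/725) = (725/317). Reduce: 725 ≡ 91 (mod 317). Now have (91/317).
317 ≡ 1 (mod 4), so quadratic reciprocity gives (91/317) = (317/91). Reduce: 317 ≡ 44 (mod 91). Now have (44/91).
Factor out 2: 44 = 2^2·11. Since 91 ≡ 3 (mod 8), (2/91) = -1, and (2/91)^2 = +1. Now have (11/91).
Both 11 ≡ 3 and 91 ≡ 3 (mod 4), so reciprocity gives (11/91) = -(91/11). Reduce: 91 ≡ 3 (mod 11). Now have -(3/11).
Both 3 ≡ 3 and 11 ≡ 3 (mod 4), so reciprocity gives (3/11) = -(11/3). Reduce: 11 ≡ 2 (mod 3). Now have (2/3).
Factor out 2: 2 = 2. Since 3 ≡ 3 (mod 8), (2/3) = -1. Now have -(1/3).
(1/3) = 1. Collecting the sign factors: -1.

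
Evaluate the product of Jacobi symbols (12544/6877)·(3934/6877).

By multiplicativity, (12544·3934/6877) = (12544/6877)·(3934/6877).
First factor (12544/6877):
Reduce the numerator: 12544 ≡ 5667 (mod 6877), so (12544/6877) = (5667/6877).
6877 ≡ 1 (mod 4), so quadratic reciprocity gives (5667/6877) = (6877/5667). Reduce: 6877 ≡ 1210 (mod 5667). Now have (1210/5667).
Factor out 2: 1210 = 2·605. Since 5667 ≡ 3 (mod 8), (2/5667) = -1. Now have -(605/5667).
605 ≡ 1 (mod 4), so quadratic reciprocity gives (605/5667) = (5667/605). Reduce: 5667 ≡ 222 (mod 605). Now have -(222/605).
Factor out 2: 222 = 2·111. Since 605 ≡ 5 (mod 8), (2/605) = -1. Now have (111/605).
605 ≡ 1 (mod 4), so quadratic reciprocity gives (111/605) = (605/111). Reduce: 605 ≡ 50 (mod 111). Now have (50/111).
Factor out 2: 50 = 2·25. Since 111 ≡ 7 (mod 8), (2/111) = +1. Now have (25/111).
25 ≡ 1 (mod 4), so quadratic reciprocity gives (25/111) = (111/25). Reduce: 111 ≡ 11 (mod 25). Now have (11/25).
25 ≡ 1 (mod 4), so quadratic reciprocity gives (11/25) = (25/11). Reduce: 25 ≡ 3 (mod 11). Now have (3/11).
Both 3 ≡ 3 and 11 ≡ 3 (mod 4), so reciprocity gives (3/11) = -(11/3). Reduce: 11 ≡ 2 (mod 3). Now have -(2/3).
Factor out 2: 2 = 2. Since 3 ≡ 3 (mod 8), (2/3) = -1. Now have (1/3).
(1/3) = 1. Collecting the sign factors: 1.
Second factor (3934/6877):
Factor out 2: 3934 = 2·1967. Since 6877 ≡ 5 (mod 8), (2/6877) = -1. Now have -(1967/6877).
6877 ≡ 1 (mod 4), so quadratic reciprocity gives (1967/6877) = (6877/1967). Reduce: 6877 ≡ 976 (mod 1967). Now have -(976/1967).
Factor out 2: 976 = 2^4·61. Since 1967 ≡ 7 (mod 8), (2/1967) = +1, and (2/1967)^4 = +1. Now have -(61/1967).
61 ≡ 1 (mod 4), so quadratic reciprocity gives (61/1967) = (1967/61). Reduce: 1967 ≡ 15 (mod 61). Now have -(15/61).
61 ≡ 1 (mod 4), so quadratic reciprocity gives (15/61) = (61/15). Reduce: 61 ≡ 1 (mod 15). Now have -(1/15).
(1/15) = 1. Collecting the sign factors: -1.
Product: (1)·(-1) = -1.

-1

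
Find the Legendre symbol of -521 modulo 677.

-1

Reduce the numerator: -521 ≡ 156 (mod 677), so (-521/677) = (156/677).
Factor out 2: 156 = 2^2·39. Since 677 ≡ 5 (mod 8), (2/677) = -1, and (2/677)^2 = +1. Now have (39/677).
677 ≡ 1 (mod 4), so quadratic reciprocity gives (39/677) = (677/39). Reduce: 677 ≡ 14 (mod 39). Now have (14/39).
Factor out 2: 14 = 2·7. Since 39 ≡ 7 (mod 8), (2/39) = +1. Now have (7/39).
Both 7 ≡ 3 and 39 ≡ 3 (mod 4), so reciprocity gives (7/39) = -(39/7). Reduce: 39 ≡ 4 (mod 7). Now have -(4/7).
Factor out 2: 4 = 2^2. Since 7 ≡ 7 (mod 8), (2/7) = +1, and (2/7)^2 = +1. Now have -(1/7).
(1/7) = 1. Collecting the sign factors: -1.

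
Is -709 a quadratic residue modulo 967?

Reduce the numerator: -709 ≡ 258 (mod 967), so (-709/967) = (258/967).
Factor out 2: 258 = 2·129. Since 967 ≡ 7 (mod 8), (2/967) = +1. Now have (129/967).
129 ≡ 1 (mod 4), so quadratic reciprocity gives (129/967) = (967/129). Reduce: 967 ≡ 64 (mod 129). Now have (64/129).
Factor out 2: 64 = 2^6. Since 129 ≡ 1 (mod 8), (2/129) = +1, and (2/129)^6 = +1. Now have (1/129).
(1/129) = 1. Collecting the sign factors: 1.
(-709/967) = 1, and 967 is prime, so -709 is a quadratic residue mod 967.

yes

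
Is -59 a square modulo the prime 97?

(-59|97)
  = (59|97)    [97 ≡ 1 mod 4 ⇒ (-1|97) = +1]
  = (97|59)    [QR: 97 ≡ 1 mod 4, sign kept]
  = (38|59)    [97 ≡ 38 mod 59]
  = -(19|59)    [59 ≡ 3 mod 8 ⇒ (2|59) = -1]
  = (59|19)    [QR: both ≡ 3 mod 4, sign flips]
  = (2|19)    [59 ≡ 2 mod 19]
  = -(1|19)    [19 ≡ 3 mod 8 ⇒ (2|19) = -1]
  = -1    [(1|19) = 1]
(-59|97) = -1, and 97 is prime, so -59 is not a quadratic residue mod 97.

no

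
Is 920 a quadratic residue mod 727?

no

(920|727)
  = (193|727)    [920 ≡ 193 mod 727]
  = (727|193)    [QR: 193 ≡ 1 mod 4, sign kept]
  = (148|193)    [727 ≡ 148 mod 193]
  = (37|193)    [193 ≡ 1 mod 8 ⇒ (2|193)^2 = +1]
  = (193|37)    [QR: 37 ≡ 1 mod 4, sign kept]
  = (8|37)    [193 ≡ 8 mod 37]
  = -(1|37)    [37 ≡ 5 mod 8 ⇒ (2|37)^3 = -1]
  = -1    [(1|37) = 1]
The Legendre symbol is -1, so x^2 ≡ 920 (mod 727) has no solution.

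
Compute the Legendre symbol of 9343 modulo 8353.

-1

(9343|8353)
  = (990|8353)    [9343 ≡ 990 mod 8353]
  = (495|8353)    [8353 ≡ 1 mod 8 ⇒ (2|8353) = +1]
  = (8353|495)    [QR: 8353 ≡ 1 mod 4, sign kept]
  = (433|495)    [8353 ≡ 433 mod 495]
  = (495|433)    [QR: 433 ≡ 1 mod 4, sign kept]
  = (62|433)    [495 ≡ 62 mod 433]
  = (31|433)    [433 ≡ 1 mod 8 ⇒ (2|433) = +1]
  = (433|31)    [QR: 433 ≡ 1 mod 4, sign kept]
  = (30|31)    [433 ≡ 30 mod 31]
  = (15|31)    [31 ≡ 7 mod 8 ⇒ (2|31) = +1]
  = -(31|15)    [QR: both ≡ 3 mod 4, sign flips]
  = -(1|15)    [31 ≡ 1 mod 15]
  = -1    [(1|15) = 1]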